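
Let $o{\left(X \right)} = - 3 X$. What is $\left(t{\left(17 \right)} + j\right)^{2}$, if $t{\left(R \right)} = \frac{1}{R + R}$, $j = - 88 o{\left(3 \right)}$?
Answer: $\frac{725171041}{1156} \approx 6.2731 \cdot 10^{5}$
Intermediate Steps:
$j = 792$ ($j = - 88 \left(\left(-3\right) 3\right) = \left(-88\right) \left(-9\right) = 792$)
$t{\left(R \right)} = \frac{1}{2 R}$
$\left(t{\left(17 \right)} + j\right)^{2} = \left(\frac{1}{2 \cdot 17} + 792\right)^{2} = \left(\frac{1}{2} \cdot \frac{1}{17} + 792\right)^{2} = \left(\frac{1}{34} + 792\right)^{2} = \left(\frac{26929}{34}\right)^{2} = \frac{725171041}{1156}$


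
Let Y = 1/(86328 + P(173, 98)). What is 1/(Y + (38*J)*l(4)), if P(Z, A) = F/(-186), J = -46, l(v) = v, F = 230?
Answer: -8028389/56134495795 ≈ -0.00014302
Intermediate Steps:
P(Z, A) = -115/93 (P(Z, A) = 230/(-186) = 230*(-1/186) = -115/93)
Y = 93/8028389 (Y = 1/(86328 - 115/93) = 1/(8028389/93) = 93/8028389 ≈ 1.1584e-5)
1/(Y + (38*J)*l(4)) = 1/(93/8028389 + (38*(-46))*4) = 1/(93/8028389 - 1748*4) = 1/(93/8028389 - 6992) = 1/(-56134495795/8028389) = -8028389/56134495795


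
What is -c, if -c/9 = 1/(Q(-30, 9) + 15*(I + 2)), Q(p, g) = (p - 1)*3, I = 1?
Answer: -3/16 ≈ -0.18750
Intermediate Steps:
Q(p, g) = -3 + 3*p (Q(p, g) = (-1 + p)*3 = -3 + 3*p)
c = 3/16 (c = -9/((-3 + 3*(-30)) + 15*(1 + 2)) = -9/((-3 - 90) + 15*3) = -9/(-93 + 45) = -9/(-48) = -9*(-1/48) = 3/16 ≈ 0.18750)
-c = -1*3/16 = -3/16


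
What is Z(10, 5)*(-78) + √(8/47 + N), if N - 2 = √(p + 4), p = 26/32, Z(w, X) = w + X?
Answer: -1170 + √(19176 + 2209*√77)/94 ≈ -1167.9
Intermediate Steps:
Z(w, X) = X + w
p = 13/16 (p = 26*(1/32) = 13/16 ≈ 0.81250)
N = 2 + √77/4 (N = 2 + √(13/16 + 4) = 2 + √(77/16) = 2 + √77/4 ≈ 4.1937)
Z(10, 5)*(-78) + √(8/47 + N) = (5 + 10)*(-78) + √(8/47 + (2 + √77/4)) = 15*(-78) + √(8*(1/47) + (2 + √77/4)) = -1170 + √(8/47 + (2 + √77/4)) = -1170 + √(102/47 + √77/4)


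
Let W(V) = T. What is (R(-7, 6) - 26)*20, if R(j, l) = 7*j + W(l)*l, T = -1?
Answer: -1620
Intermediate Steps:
W(V) = -1
R(j, l) = -l + 7*j (R(j, l) = 7*j - l = -l + 7*j)
(R(-7, 6) - 26)*20 = ((-1*6 + 7*(-7)) - 26)*20 = ((-6 - 49) - 26)*20 = (-55 - 26)*20 = -81*20 = -1620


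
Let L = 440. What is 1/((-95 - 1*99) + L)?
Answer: 1/246 ≈ 0.0040650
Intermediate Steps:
1/((-95 - 1*99) + L) = 1/((-95 - 1*99) + 440) = 1/((-95 - 99) + 440) = 1/(-194 + 440) = 1/246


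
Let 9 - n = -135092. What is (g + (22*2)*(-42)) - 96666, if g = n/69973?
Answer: -6893185021/69973 ≈ -98512.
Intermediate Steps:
n = 135101 (n = 9 - 1*(-135092) = 9 + 135092 = 135101)
g = 135101/69973 ≈ 1.9308
(g + (22*2)*(-42)) - 96666 = (135101/69973 + (22*2)*(-42)) - 96666 = (135101/69973 + 44*(-42)) - 96666 = (135101/69973 - 1848) - 96666 = -129175003/69973 - 96666 = -6893185021/69973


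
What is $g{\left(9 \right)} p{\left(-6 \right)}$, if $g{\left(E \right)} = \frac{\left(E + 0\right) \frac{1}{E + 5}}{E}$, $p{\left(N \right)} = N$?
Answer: $- \frac{3}{7} \approx -0.42857$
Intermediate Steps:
$g{\left(E \right)} = \frac{1}{5 + E}$ ($g{\left(E \right)} = \frac{E \frac{1}{5 + E}}{E} = \frac{1}{5 + E}$)
$g{\left(9 \right)} p{\left(-6 \right)} = \frac{1}{5 + 9} \left(-6\right) = \frac{1}{14} \left(-6\right) = - \frac{3}{7}$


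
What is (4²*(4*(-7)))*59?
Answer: -26432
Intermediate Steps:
(4²*(4*(-7)))*59 = (16*(-28))*59 = -448*59 = -26432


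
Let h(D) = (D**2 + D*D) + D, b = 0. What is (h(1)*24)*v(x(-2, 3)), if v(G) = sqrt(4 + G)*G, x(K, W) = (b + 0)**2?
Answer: 0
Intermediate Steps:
x(K, W) = 0 (x(K, W) = (0 + 0)**2 = 0**2 = 0)
v(G) = G*sqrt(4 + G)
h(D) = D + 2*D**2 (h(D) = (D**2 + D**2) + D = 2*D**2 + D = D + 2*D**2)
(h(1)*24)*v(x(-2, 3)) = ((1*(1 + 2*1))*24)*(0*sqrt(4 + 0)) = ((1*(1 + 2))*24)*(0*sqrt(4)) = ((1*3)*24)*(0*2) = (3*24)*0 = 72*0 = 0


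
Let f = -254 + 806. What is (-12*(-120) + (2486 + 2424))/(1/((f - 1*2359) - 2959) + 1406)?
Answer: 6052820/1340199 ≈ 4.5164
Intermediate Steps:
f = 552
(-12*(-120) + (2486 + 2424))/(1/((f - 1*2359) - 2959) + 1406) = (-12*(-120) + (2486 + 2424))/(1/((552 - 1*2359) - 2959) + 1406) = (1440 + 4910)/(1/((552 - 2359) - 2959) + 1406) = 6350/(1/(-1807 - 2959) + 1406) = 6350/(1/(-4766) + 1406) = 6350/(-1/4766 + 1406) = 6350/(6700995/4766) = 6350*(4766/6700995) = 6052820/1340199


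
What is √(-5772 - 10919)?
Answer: I*√16691 ≈ 129.19*I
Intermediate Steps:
√(-5772 - 10919) = √(-16691) = I*√16691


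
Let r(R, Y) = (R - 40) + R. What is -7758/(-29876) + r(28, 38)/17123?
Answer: 66659125/255783374 ≈ 0.26061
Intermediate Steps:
r(R, Y) = -40 + 2*R (r(R, Y) = (-40 + R) + R = -40 + 2*R)
-7758/(-29876) + r(28, 38)/17123 = -7758/(-29876) + (-40 + 2*28)/17123 = -7758*(-1/29876) + (-40 + 56)*(1/17123) = 3879/14938 + 16*(1/17123) = 3879/14938 + 16/17123 = 66659125/255783374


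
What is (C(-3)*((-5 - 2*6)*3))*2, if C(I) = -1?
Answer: 102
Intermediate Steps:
(C(-3)*((-5 - 2*6)*3))*2 = -(-5 - 2*6)*3*2 = -(-5 - 12)*3*2 = -(-17)*3*2 = -1*(-51)*2 = 51*2 = 102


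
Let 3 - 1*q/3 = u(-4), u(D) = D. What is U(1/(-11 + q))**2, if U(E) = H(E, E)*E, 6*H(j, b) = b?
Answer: 1/360000 ≈ 2.7778e-6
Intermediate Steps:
H(j, b) = b/6
q = 21 (q = 9 - 3*(-4) = 9 + 12 = 21)
U(E) = E**2/6 (U(E) = (E/6)*E = E**2/6)
U(1/(-11 + q))**2 = ((1/(-11 + 21))**2/6)**2 = ((1/10)**2/6)**2 = ((1/6)*(1/100))**2 = (1/600)**2 = 1/360000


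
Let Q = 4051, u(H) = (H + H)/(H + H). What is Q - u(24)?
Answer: 4050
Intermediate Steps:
u(H) = 1 (u(H) = (2*H)/((2*H)) = (2*H)*(1/(2*H)) = 1)
Q - u(24) = 4051 - 1*1 = 4051 - 1 = 4050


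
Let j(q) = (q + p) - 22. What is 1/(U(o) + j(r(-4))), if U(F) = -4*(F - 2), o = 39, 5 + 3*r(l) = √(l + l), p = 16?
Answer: -467/72699 - 2*I*√2/72699 ≈ -0.0064237 - 3.8906e-5*I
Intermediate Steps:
r(l) = -5/3 + √2*√l/3 (r(l) = -5/3 + √(l + l)/3 = -5/3 + √(2*l)/3 = -5/3 + (√2*√l)/3 = -5/3 + √2*√l/3)
U(F) = 8 - 4*F (U(F) = -4*(-2 + F) = 8 - 4*F)
j(q) = -6 + q (j(q) = (q + 16) - 22 = (16 + q) - 22 = -6 + q)
1/(U(o) + j(r(-4))) = 1/((8 - 4*39) + (-6 + (-5/3 + √2*√(-4)/3))) = 1/((8 - 156) + (-6 + (-5/3 + √2*(2*I)/3))) = 1/(-148 + (-6 + (-5/3 + 2*I*√2/3))) = 1/(-148 + (-23/3 + 2*I*√2/3)) = 1/(-467/3 + 2*I*√2/3)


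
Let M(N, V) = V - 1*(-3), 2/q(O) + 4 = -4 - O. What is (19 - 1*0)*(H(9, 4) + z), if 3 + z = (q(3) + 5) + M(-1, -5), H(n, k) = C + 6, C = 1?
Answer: 1425/11 ≈ 129.55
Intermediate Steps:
q(O) = 2/(-8 - O) (q(O) = 2/(-4 + (-4 - O)) = 2/(-8 - O))
M(N, V) = 3 + V (M(N, V) = V + 3 = 3 + V)
H(n, k) = 7 (H(n, k) = 1 + 6 = 7)
z = -2/11 (z = -3 + ((-2/(8 + 3) + 5) + (3 - 5)) = -3 + ((-2/11 + 5) - 2) = -3 + (53/11 - 2) = -3 + 31/11 = -2/11 ≈ -0.18182)
(19 - 1*0)*(H(9, 4) + z) = (19 - 1*0)*(7 - 2/11) = (19 + 0)*(75/11) = 19*(75/11) = 1425/11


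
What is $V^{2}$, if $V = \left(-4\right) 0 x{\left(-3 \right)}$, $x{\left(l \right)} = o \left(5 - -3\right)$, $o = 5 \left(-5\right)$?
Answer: $0$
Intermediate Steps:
$o = -25$
$x{\left(l \right)} = -200$ ($x{\left(l \right)} = - 25 \left(5 - -3\right) = - 25 \left(5 + 3\right) = \left(-25\right) 8 = -200$)
$V = 0$ ($V = \left(-4\right) 0 \left(-200\right) = 0 \left(-200\right) = 0$)
$V^{2} = 0^{2} = 0$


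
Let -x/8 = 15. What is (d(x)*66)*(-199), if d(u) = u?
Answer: 1576080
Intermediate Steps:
x = -120 (x = -8*15 = -120)
(d(x)*66)*(-199) = -120*66*(-199) = -7920*(-199) = 1576080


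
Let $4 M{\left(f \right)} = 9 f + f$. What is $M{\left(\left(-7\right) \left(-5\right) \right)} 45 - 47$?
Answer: $\frac{7781}{2} \approx 3890.5$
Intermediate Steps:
$M{\left(f \right)} = \frac{5 f}{2}$ ($M{\left(f \right)} = \frac{9 f + f}{4} = \frac{10 f}{4} = \frac{5 f}{2}$)
$M{\left(\left(-7\right) \left(-5\right) \right)} 45 - 47 = \frac{5 \left(\left(-7\right) \left(-5\right)\right)}{2} \cdot 45 - 47 = \frac{5}{2} \cdot 35 \cdot 45 - 47 = \frac{175}{2} \cdot 45 - 47 = \frac{7875}{2} - 47 = \frac{7781}{2}$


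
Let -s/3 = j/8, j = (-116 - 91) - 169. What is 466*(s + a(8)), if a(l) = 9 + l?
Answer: 73628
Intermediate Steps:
j = -376 (j = -207 - 169 = -376)
s = 141 (s = -(-1128)/8 = -3*(-47) = 141)
466*(s + a(8)) = 466*(141 + (9 + 8)) = 466*(141 + 17) = 466*158 = 73628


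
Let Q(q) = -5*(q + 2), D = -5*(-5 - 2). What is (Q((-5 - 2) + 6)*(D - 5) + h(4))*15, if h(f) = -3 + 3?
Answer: -2250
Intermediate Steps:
h(f) = 0
D = 35 (D = -5*(-7) = 35)
Q(q) = -10 - 5*q (Q(q) = -5*(2 + q) = -10 - 5*q)
(Q((-5 - 2) + 6)*(D - 5) + h(4))*15 = ((-10 - 5*((-5 - 2) + 6))*(35 - 5) + 0)*15 = ((-10 - 5*(-7 + 6))*30 + 0)*15 = ((-10 - 5*(-1))*30 + 0)*15 = ((-10 + 5)*30 + 0)*15 = (-5*30 + 0)*15 = (-150 + 0)*15 = -150*15 = -2250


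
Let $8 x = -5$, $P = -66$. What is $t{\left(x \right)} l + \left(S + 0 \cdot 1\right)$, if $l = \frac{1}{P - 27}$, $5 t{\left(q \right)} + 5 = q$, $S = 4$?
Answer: $\frac{995}{248} \approx 4.0121$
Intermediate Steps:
$x = - \frac{5}{8}$ ($x = \frac{1}{8} \left(-5\right) = - \frac{5}{8} \approx -0.625$)
$t{\left(q \right)} = -1 + \frac{q}{5}$
$l = - \frac{1}{93}$ ($l = \frac{1}{-66 - 27} = \frac{1}{-93} = - \frac{1}{93} \approx -0.010753$)
$t{\left(x \right)} l + \left(S + 0 \cdot 1\right) = \left(-1 + \frac{1}{5} \left(- \frac{5}{8}\right)\right) \left(- \frac{1}{93}\right) + \left(4 + 0 \cdot 1\right) = \left(-1 - \frac{1}{8}\right) \left(- \frac{1}{93}\right) + \left(4 + 0\right) = \left(- \frac{9}{8}\right) \left(- \frac{1}{93}\right) + 4 = \frac{3}{248} + 4 = \frac{995}{248}$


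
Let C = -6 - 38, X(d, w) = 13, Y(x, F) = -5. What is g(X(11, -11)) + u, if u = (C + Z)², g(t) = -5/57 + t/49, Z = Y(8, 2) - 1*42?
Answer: 23129329/2793 ≈ 8281.2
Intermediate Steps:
C = -44
Z = -47 (Z = -5 - 1*42 = -5 - 42 = -47)
g(t) = -5/57 + t/49 (g(t) = -5*1/57 + t*(1/49) = -5/57 + t/49)
u = 8281 (u = (-44 - 47)² = (-91)² = 8281)
g(X(11, -11)) + u = (-5/57 + (1/49)*13) + 8281 = (-5/57 + 13/49) + 8281 = 496/2793 + 8281 = 23129329/2793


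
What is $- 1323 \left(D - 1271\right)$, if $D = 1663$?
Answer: $-518616$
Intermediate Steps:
$- 1323 \left(D - 1271\right) = - 1323 \left(1663 - 1271\right) = \left(-1323\right) 392 = -518616$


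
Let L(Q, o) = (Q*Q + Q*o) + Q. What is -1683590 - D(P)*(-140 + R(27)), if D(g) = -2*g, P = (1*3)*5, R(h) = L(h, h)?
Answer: -1643240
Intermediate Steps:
L(Q, o) = Q + Q² + Q*o (L(Q, o) = (Q² + Q*o) + Q = Q + Q² + Q*o)
R(h) = h*(1 + 2*h) (R(h) = h*(1 + h + h) = h*(1 + 2*h))
P = 15 (P = 3*5 = 15)
-1683590 - D(P)*(-140 + R(27)) = -1683590 - (-2*15)*(-140 + 27*(1 + 2*27)) = -1683590 - (-30)*(-140 + 27*(1 + 54)) = -1683590 - (-30)*(-140 + 27*55) = -1683590 - (-30)*(-140 + 1485) = -1683590 - (-30)*1345 = -1683590 - 1*(-40350) = -1683590 + 40350 = -1643240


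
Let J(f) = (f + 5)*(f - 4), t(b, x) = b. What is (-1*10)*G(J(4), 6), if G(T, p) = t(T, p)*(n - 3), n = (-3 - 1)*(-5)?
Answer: 0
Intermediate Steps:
n = 20 (n = -4*(-5) = 20)
J(f) = (-4 + f)*(5 + f) (J(f) = (5 + f)*(-4 + f) = (-4 + f)*(5 + f))
G(T, p) = 17*T (G(T, p) = T*(20 - 3) = T*17 = 17*T)
(-1*10)*G(J(4), 6) = (-1*10)*(17*(-20 + 4 + 4²)) = -170*(-20 + 4 + 16) = -170*0 = -10*0 = 0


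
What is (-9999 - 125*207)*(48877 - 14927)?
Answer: -1217922300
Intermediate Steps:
(-9999 - 125*207)*(48877 - 14927) = (-9999 - 25875)*33950 = -35874*33950 = -1217922300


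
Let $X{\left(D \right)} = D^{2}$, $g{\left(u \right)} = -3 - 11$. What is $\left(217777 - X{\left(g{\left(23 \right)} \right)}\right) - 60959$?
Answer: $156622$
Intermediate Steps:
$g{\left(u \right)} = -14$
$\left(217777 - X{\left(g{\left(23 \right)} \right)}\right) - 60959 = \left(217777 - \left(-14\right)^{2}\right) - 60959 = \left(217777 - 196\right) - 60959 = 217581 - 60959 = 156622$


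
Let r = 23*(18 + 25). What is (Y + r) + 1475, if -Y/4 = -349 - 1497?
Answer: 9848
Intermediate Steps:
r = 989 (r = 23*43 = 989)
Y = 7384 (Y = -4*(-349 - 1497) = -4*(-1846) = 7384)
(Y + r) + 1475 = (7384 + 989) + 1475 = 8373 + 1475 = 9848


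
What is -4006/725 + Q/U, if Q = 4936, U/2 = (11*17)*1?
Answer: 1040178/135575 ≈ 7.6723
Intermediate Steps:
U = 374 (U = 2*((11*17)*1) = 2*(187*1) = 2*187 = 374)
-4006/725 + Q/U = -4006/725 + 4936/374 = -4006*1/725 + 4936*(1/374) = -4006/725 + 2468/187 = 1040178/135575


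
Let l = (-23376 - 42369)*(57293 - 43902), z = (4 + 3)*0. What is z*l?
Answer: 0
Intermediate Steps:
z = 0 (z = 7*0 = 0)
l = -880391295 (l = -65745*13391 = -880391295)
z*l = 0*(-880391295) = 0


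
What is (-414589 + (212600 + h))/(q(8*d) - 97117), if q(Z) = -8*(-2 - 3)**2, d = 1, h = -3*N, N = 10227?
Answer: 232670/97317 ≈ 2.3908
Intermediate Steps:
h = -30681 (h = -3*10227 = -30681)
q(Z) = -200 (q(Z) = -8*(-5)**2 = -8*25 = -200)
(-414589 + (212600 + h))/(q(8*d) - 97117) = (-414589 + (212600 - 30681))/(-200 - 97117) = (-414589 + 181919)/(-97317) = -232670*(-1/97317) = 232670/97317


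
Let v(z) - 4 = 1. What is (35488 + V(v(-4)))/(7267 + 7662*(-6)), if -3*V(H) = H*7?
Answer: -106429/116115 ≈ -0.91658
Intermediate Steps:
v(z) = 5 (v(z) = 4 + 1 = 5)
V(H) = -7*H/3 (V(H) = -H*7/3 = -7*H/3)
(35488 + V(v(-4)))/(7267 + 7662*(-6)) = (35488 - 7/3*5)/(7267 + 7662*(-6)) = (35488 - 35/3)/(7267 - 45972) = (106429/3)/(-38705) = (106429/3)*(-1/38705) = -106429/116115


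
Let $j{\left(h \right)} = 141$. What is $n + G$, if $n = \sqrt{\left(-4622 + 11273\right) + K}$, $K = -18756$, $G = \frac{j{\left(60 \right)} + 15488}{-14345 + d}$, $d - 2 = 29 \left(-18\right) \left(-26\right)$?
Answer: $- \frac{15629}{771} + 3 i \sqrt{1345} \approx -20.271 + 110.02 i$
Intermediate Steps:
$d = 13574$ ($d = 2 + 29 \left(-18\right) \left(-26\right) = 2 - -13572 = 2 + 13572 = 13574$)
$G = - \frac{15629}{771}$ ($G = \frac{141 + 15488}{-14345 + 13574} = \frac{15629}{-771} = 15629 \left(- \frac{1}{771}\right) = - \frac{15629}{771} \approx -20.271$)
$n = 3 i \sqrt{1345}$ ($n = \sqrt{\left(-4622 + 11273\right) - 18756} = \sqrt{6651 - 18756} = \sqrt{-12105} = 3 i \sqrt{1345} \approx 110.02 i$)
$n + G = 3 i \sqrt{1345} - \frac{15629}{771} = - \frac{15629}{771} + 3 i \sqrt{1345}$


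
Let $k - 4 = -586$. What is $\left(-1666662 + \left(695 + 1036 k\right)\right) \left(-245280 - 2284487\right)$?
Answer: $5739836411873$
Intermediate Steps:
$k = -582$ ($k = 4 - 586 = -582$)
$\left(-1666662 + \left(695 + 1036 k\right)\right) \left(-245280 - 2284487\right) = \left(-1666662 + \left(695 + 1036 \left(-582\right)\right)\right) \left(-245280 - 2284487\right) = \left(-1666662 + \left(695 - 602952\right)\right) \left(-2529767\right) = \left(-1666662 - 602257\right) \left(-2529767\right) = \left(-2268919\right) \left(-2529767\right) = 5739836411873$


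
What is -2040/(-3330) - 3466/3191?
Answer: -167738/354201 ≈ -0.47357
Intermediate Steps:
-2040/(-3330) - 3466/3191 = -2040*(-1/3330) - 3466*1/3191 = 68/111 - 3466/3191 = -167738/354201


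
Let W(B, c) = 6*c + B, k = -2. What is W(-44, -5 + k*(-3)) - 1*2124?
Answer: -2162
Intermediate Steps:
W(B, c) = B + 6*c
W(-44, -5 + k*(-3)) - 1*2124 = (-44 + 6*(-5 - 2*(-3))) - 1*2124 = (-44 + 6*(-5 + 6)) - 2124 = (-44 + 6*1) - 2124 = (-44 + 6) - 2124 = -38 - 2124 = -2162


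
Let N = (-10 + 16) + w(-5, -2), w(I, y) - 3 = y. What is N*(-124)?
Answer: -868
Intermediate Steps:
w(I, y) = 3 + y
N = 7 (N = (-10 + 16) + (3 - 2) = 6 + 1 = 7)
N*(-124) = 7*(-124) = -868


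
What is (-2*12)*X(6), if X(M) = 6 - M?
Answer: 0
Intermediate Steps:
(-2*12)*X(6) = (-2*12)*(6 - 1*6) = -24*(6 - 6) = -24*0 = 0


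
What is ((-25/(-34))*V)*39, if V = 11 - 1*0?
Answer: 10725/34 ≈ 315.44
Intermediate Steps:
V = 11 (V = 11 + 0 = 11)
((-25/(-34))*V)*39 = (-25/(-34)*11)*39 = (-25*(-1/34)*11)*39 = ((25/34)*11)*39 = (275/34)*39 = 10725/34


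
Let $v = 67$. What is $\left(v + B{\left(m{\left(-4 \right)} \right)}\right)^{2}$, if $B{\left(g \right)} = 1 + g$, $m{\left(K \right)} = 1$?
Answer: $4761$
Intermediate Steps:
$\left(v + B{\left(m{\left(-4 \right)} \right)}\right)^{2} = \left(67 + \left(1 + 1\right)\right)^{2} = \left(67 + 2\right)^{2} = 69^{2} = 4761$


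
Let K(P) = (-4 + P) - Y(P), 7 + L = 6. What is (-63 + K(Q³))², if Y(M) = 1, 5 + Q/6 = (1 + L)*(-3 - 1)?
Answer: 732676624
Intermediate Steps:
L = -1 (L = -7 + 6 = -1)
Q = -30 (Q = -30 + 6*((1 - 1)*(-3 - 1)) = -30 + 6*(0*(-4)) = -30 + 6*0 = -30 + 0 = -30)
K(P) = -5 + P (K(P) = (-4 + P) - 1*1 = (-4 + P) - 1 = -5 + P)
(-63 + K(Q³))² = (-63 + (-5 + (-30)³))² = (-63 + (-5 - 27000))² = (-63 - 27005)² = (-27068)² = 732676624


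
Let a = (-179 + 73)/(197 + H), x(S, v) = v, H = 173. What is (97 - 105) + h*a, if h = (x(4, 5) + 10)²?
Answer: -2681/37 ≈ -72.459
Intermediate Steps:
h = 225 (h = (5 + 10)² = 15² = 225)
a = -53/185 (a = (-179 + 73)/(197 + 173) = -106/370 = -106*1/370 = -53/185 ≈ -0.28649)
(97 - 105) + h*a = (97 - 105) + 225*(-53/185) = -8 - 2385/37 = -2681/37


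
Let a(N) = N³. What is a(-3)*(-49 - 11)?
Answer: 1620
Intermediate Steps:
a(-3)*(-49 - 11) = (-3)³*(-49 - 11) = -27*(-60) = 1620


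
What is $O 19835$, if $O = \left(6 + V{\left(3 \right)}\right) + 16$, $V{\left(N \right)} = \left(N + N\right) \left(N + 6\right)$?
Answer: $1507460$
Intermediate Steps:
$V{\left(N \right)} = 2 N \left(6 + N\right)$
$O = 76$ ($O = \left(6 + 2 \cdot 3 \left(6 + 3\right)\right) + 16 = \left(6 + 2 \cdot 3 \cdot 9\right) + 16 = \left(6 + 54\right) + 16 = 60 + 16 = 76$)
$O 19835 = 76 \cdot 19835 = 1507460$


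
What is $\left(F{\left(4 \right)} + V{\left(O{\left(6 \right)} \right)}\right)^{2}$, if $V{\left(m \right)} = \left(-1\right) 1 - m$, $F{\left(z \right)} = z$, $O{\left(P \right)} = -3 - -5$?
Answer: $1$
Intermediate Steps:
$O{\left(P \right)} = 2$ ($O{\left(P \right)} = -3 + 5 = 2$)
$V{\left(m \right)} = -1 - m$
$\left(F{\left(4 \right)} + V{\left(O{\left(6 \right)} \right)}\right)^{2} = \left(4 - 3\right)^{2} = 1^{2} = 1$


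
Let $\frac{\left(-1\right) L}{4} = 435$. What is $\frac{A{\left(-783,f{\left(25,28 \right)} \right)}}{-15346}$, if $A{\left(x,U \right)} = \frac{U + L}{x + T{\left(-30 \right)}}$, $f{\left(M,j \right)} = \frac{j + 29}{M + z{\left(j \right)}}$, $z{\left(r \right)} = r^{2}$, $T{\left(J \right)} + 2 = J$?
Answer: $- \frac{1407603}{10118154910} \approx -0.00013912$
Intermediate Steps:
$T{\left(J \right)} = -2 + J$
$f{\left(M,j \right)} = \frac{29 + j}{M + j^{2}}$ ($f{\left(M,j \right)} = \frac{j + 29}{M + j^{2}} = \frac{29 + j}{M + j^{2}}$)
$L = -1740$ ($L = \left(-4\right) 435 = -1740$)
$A{\left(x,U \right)} = \frac{-1740 + U}{-32 + x}$ ($A{\left(x,U \right)} = \frac{U - 1740}{x - 32} = \frac{-1740 + U}{x - 32} = \frac{-1740 + U}{-32 + x}$)
$\frac{A{\left(-783,f{\left(25,28 \right)} \right)}}{-15346} = \frac{\frac{1}{-32 - 783} \left(-1740 + \frac{29 + 28}{25 + 28^{2}}\right)}{-15346} = \frac{-1740 + \frac{1}{25 + 784} \cdot 57}{-815} \left(- \frac{1}{15346}\right) = - \frac{-1740 + \frac{1}{809} \cdot 57}{815} \left(- \frac{1}{15346}\right) = - \frac{-1740 + \frac{57}{809}}{815} \left(- \frac{1}{15346}\right) = \left(- \frac{1}{815}\right) \left(- \frac{1407603}{809}\right) \left(- \frac{1}{15346}\right) = \frac{1407603}{659335} \left(- \frac{1}{15346}\right) = - \frac{1407603}{10118154910}$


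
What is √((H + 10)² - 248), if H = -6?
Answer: 2*I*√58 ≈ 15.232*I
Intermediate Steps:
√((H + 10)² - 248) = √((-6 + 10)² - 248) = √(4² - 248) = √(16 - 248) = √(-232) = 2*I*√58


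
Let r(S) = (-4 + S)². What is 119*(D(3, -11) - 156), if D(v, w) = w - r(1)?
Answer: -20944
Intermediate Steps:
D(v, w) = -9 + w (D(v, w) = w - (-4 + 1)² = w - 1*(-3)² = w - 1*9 = w - 9 = -9 + w)
119*(D(3, -11) - 156) = 119*((-9 - 11) - 156) = 119*(-20 - 156) = 119*(-176) = -20944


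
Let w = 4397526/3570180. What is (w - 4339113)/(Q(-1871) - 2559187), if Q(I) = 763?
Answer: 860633891823/507446344240 ≈ 1.6960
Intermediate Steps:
w = 732921/595030 (w = 4397526*(1/3570180) = 732921/595030 ≈ 1.2317)
(w - 4339113)/(Q(-1871) - 2559187) = (732921/595030 - 4339113)/(763 - 2559187) = -2581901675469/595030/(-2558424) = -2581901675469/595030*(-1/2558424) = 860633891823/507446344240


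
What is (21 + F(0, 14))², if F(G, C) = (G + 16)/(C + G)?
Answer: 24025/49 ≈ 490.31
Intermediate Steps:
F(G, C) = (16 + G)/(C + G)
(21 + F(0, 14))² = (21 + (16 + 0)/(14 + 0))² = (21 + 16/14)² = (21 + (1/14)*16)² = (21 + 8/7)² = (155/7)² = 24025/49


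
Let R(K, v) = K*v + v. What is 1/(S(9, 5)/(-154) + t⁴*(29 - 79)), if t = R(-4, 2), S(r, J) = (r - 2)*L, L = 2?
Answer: -11/712801 ≈ -1.5432e-5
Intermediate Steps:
S(r, J) = -4 + 2*r (S(r, J) = (r - 2)*2 = (-2 + r)*2 = -4 + 2*r)
R(K, v) = v + K*v
t = -6 (t = 2*(1 - 4) = 2*(-3) = -6)
1/(S(9, 5)/(-154) + t⁴*(29 - 79)) = 1/((-4 + 2*9)/(-154) + (-6)⁴*(29 - 79)) = 1/((-4 + 18)*(-1/154) + 1296*(-50)) = 1/(14*(-1/154) - 64800) = 1/(-1/11 - 64800) = 1/(-712801/11) = -11/712801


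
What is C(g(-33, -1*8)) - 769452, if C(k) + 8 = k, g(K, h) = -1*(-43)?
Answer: -769417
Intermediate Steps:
g(K, h) = 43
C(k) = -8 + k
C(g(-33, -1*8)) - 769452 = (-8 + 43) - 769452 = 35 - 769452 = -769417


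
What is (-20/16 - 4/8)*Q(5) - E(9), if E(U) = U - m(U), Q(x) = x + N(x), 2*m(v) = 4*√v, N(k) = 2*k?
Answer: -117/4 ≈ -29.250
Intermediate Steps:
m(v) = 2*√v (m(v) = (4*√v)/2 = 2*√v)
Q(x) = 3*x (Q(x) = x + 2*x = 3*x)
E(U) = U - 2*√U
(-20/16 - 4/8)*Q(5) - E(9) = (-20/16 - 4/8)*(3*5) - (9 - 2*√9) = (-20*1/16 - 4*⅛)*15 - (9 - 2*3) = (-5/4 - ½)*15 - (9 - 6) = -7/4*15 - 1*3 = -105/4 - 3 = -117/4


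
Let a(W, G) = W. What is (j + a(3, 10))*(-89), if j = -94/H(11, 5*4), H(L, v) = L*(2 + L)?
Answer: -29815/143 ≈ -208.50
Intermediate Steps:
j = -94/143 (j = -94*1/(11*(2 + 11)) = -94/(11*13) = -94/143 ≈ -0.65734)
(j + a(3, 10))*(-89) = (-94/143 + 3)*(-89) = (335/143)*(-89) = -29815/143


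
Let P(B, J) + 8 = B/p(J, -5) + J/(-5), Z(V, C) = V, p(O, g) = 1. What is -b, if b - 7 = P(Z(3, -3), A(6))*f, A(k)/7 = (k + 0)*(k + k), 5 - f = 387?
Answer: -202113/5 ≈ -40423.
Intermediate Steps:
f = -382 (f = 5 - 1*387 = 5 - 387 = -382)
A(k) = 14*k**2 (A(k) = 7*((k + 0)*(k + k)) = 7*(k*(2*k)) = 7*(2*k**2) = 14*k**2)
P(B, J) = -8 + B - J/5 (P(B, J) = -8 + (B/1 + J/(-5)) = -8 + (B*1 + J*(-1/5)) = -8 + (B - J/5) = -8 + B - J/5)
b = 202113/5 (b = 7 + (-8 + 3 - 14*6**2/5)*(-382) = 7 + (-8 + 3 - 14*36/5)*(-382) = 7 + (-8 + 3 - 1/5*504)*(-382) = 7 + (-8 + 3 - 504/5)*(-382) = 7 - 529/5*(-382) = 7 + 202078/5 = 202113/5 ≈ 40423.)
-b = -1*202113/5 = -202113/5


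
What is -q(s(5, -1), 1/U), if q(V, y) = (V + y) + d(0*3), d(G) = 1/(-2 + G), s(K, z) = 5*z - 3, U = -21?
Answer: 359/42 ≈ 8.5476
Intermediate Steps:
s(K, z) = -3 + 5*z
q(V, y) = -1/2 + V + y (q(V, y) = (V + y) + 1/(-2 + 0*3) = (V + y) + 1/(-2 + 0) = (V + y) + 1/(-2) = (V + y) - 1/2 = -1/2 + V + y)
-q(s(5, -1), 1/U) = -(-1/2 + (-3 + 5*(-1)) + 1/(-21)) = -(-1/2 + (-3 - 5) - 1/21) = -(-1/2 - 8 - 1/21) = -1*(-359/42) = 359/42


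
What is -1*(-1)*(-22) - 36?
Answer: -58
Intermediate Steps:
-1*(-1)*(-22) - 36 = 1*(-22) - 36 = -22 - 36 = -58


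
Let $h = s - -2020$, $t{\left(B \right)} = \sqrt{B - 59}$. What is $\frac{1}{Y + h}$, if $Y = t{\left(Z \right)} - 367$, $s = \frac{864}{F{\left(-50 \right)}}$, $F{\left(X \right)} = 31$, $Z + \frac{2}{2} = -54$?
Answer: $\frac{538439}{905083001} - \frac{961 i \sqrt{114}}{2715249003} \approx 0.00059491 - 3.7789 \cdot 10^{-6} i$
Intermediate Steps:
$Z = -55$ ($Z = -1 - 54 = -55$)
$s = \frac{864}{31} \approx 27.871$
$t{\left(B \right)} = \sqrt{-59 + B}$
$Y = -367 + i \sqrt{114}$ ($Y = \sqrt{-59 - 55} - 367 = \sqrt{-114} - 367 = i \sqrt{114} - 367 = -367 + i \sqrt{114} \approx -367.0 + 10.677 i$)
$h = \frac{63484}{31}$ ($h = \frac{864}{31} - -2020 = \frac{864}{31} + 2020 = \frac{63484}{31} \approx 2047.9$)
$\frac{1}{Y + h} = \frac{1}{\left(-367 + i \sqrt{114}\right) + \frac{63484}{31}} = \frac{1}{\frac{52107}{31} + i \sqrt{114}}$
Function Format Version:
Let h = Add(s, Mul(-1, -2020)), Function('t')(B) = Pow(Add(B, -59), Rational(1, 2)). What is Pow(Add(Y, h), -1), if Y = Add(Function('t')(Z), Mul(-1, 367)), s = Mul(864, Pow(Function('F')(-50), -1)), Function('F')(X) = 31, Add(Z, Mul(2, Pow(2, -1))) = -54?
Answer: Add(Rational(538439, 905083001), Mul(Rational(-961, 2715249003), I, Pow(114, Rational(1, 2)))) ≈ Add(0.00059491, Mul(-3.7789e-6, I))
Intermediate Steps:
Z = -55 (Z = Add(-1, -54) = -55)
s = Rational(864, 31) (s = Mul(864, Pow(31, -1)) = Mul(864, Rational(1, 31)) = Rational(864, 31) ≈ 27.871)
Function('t')(B) = Pow(Add(-59, B), Rational(1, 2))
Y = Add(-367, Mul(I, Pow(114, Rational(1, 2)))) (Y = Add(Pow(Add(-59, -55), Rational(1, 2)), Mul(-1, 367)) = Add(Pow(-114, Rational(1, 2)), -367) = Add(Mul(I, Pow(114, Rational(1, 2))), -367) = Add(-367, Mul(I, Pow(114, Rational(1, 2)))) ≈ Add(-367.00, Mul(10.677, I)))
h = Rational(63484, 31) (h = Add(Rational(864, 31), Mul(-1, -2020)) = Add(Rational(864, 31), 2020) = Rational(63484, 31) ≈ 2047.9)
Pow(Add(Y, h), -1) = Pow(Add(Add(-367, Mul(I, Pow(114, Rational(1, 2)))), Rational(63484, 31)), -1) = Pow(Add(Rational(52107, 31), Mul(I, Pow(114, Rational(1, 2)))), -1)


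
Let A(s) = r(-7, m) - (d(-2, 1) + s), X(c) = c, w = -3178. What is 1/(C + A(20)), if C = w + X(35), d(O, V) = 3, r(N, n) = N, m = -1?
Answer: -1/3173 ≈ -0.00031516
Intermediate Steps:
A(s) = -10 - s (A(s) = -7 - (3 + s) = -7 + (-3 - s) = -10 - s)
C = -3143 (C = -3178 + 35 = -3143)
1/(C + A(20)) = 1/(-3143 + (-10 - 1*20)) = 1/(-3143 + (-10 - 20)) = 1/(-3143 - 30) = 1/(-3173) = -1/3173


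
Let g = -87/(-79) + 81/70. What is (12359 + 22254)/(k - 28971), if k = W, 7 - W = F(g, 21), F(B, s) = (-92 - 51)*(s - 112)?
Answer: -34613/41977 ≈ -0.82457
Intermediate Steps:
g = 12489/5530 (g = -87*(-1/79) + 81*(1/70) = 87/79 + 81/70 = 12489/5530 ≈ 2.2584)
F(B, s) = 16016 - 143*s (F(B, s) = -143*(-112 + s) = 16016 - 143*s)
W = -13006 (W = 7 - (16016 - 143*21) = 7 - (16016 - 3003) = 7 - 1*13013 = 7 - 13013 = -13006)
k = -13006
(12359 + 22254)/(k - 28971) = (12359 + 22254)/(-13006 - 28971) = 34613/(-41977) = 34613*(-1/41977) = -34613/41977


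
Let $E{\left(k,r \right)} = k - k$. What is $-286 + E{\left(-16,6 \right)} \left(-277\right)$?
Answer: $-286$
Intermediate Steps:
$E{\left(k,r \right)} = 0$
$-286 + E{\left(-16,6 \right)} \left(-277\right) = -286 + 0 \left(-277\right) = -286 + 0 = -286$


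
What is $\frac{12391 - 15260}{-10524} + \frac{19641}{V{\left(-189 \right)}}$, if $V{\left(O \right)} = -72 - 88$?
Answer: $- \frac{51560711}{420960} \approx -122.48$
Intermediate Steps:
$V{\left(O \right)} = -160$ ($V{\left(O \right)} = -72 - 88 = -160$)
$\frac{12391 - 15260}{-10524} + \frac{19641}{V{\left(-189 \right)}} = \frac{12391 - 15260}{-10524} + \frac{19641}{-160} = \left(-2869\right) \left(- \frac{1}{10524}\right) + 19641 \left(- \frac{1}{160}\right) = \frac{2869}{10524} - \frac{19641}{160} = - \frac{51560711}{420960}$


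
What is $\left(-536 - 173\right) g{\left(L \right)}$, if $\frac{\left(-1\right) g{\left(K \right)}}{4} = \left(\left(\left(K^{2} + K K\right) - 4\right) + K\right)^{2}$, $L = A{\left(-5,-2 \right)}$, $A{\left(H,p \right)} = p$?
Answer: $11344$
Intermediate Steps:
$L = -2$
$g{\left(K \right)} = - 4 \left(-4 + K + 2 K^{2}\right)^{2}$ ($g{\left(K \right)} = - 4 \left(\left(\left(K^{2} + K K\right) - 4\right) + K\right)^{2} = - 4 \left(\left(\left(K^{2} + K^{2}\right) - 4\right) + K\right)^{2} = - 4 \left(\left(2 K^{2} - 4\right) + K\right)^{2} = - 4 \left(\left(-4 + 2 K^{2}\right) + K\right)^{2} = - 4 \left(-4 + K + 2 K^{2}\right)^{2}$)
$\left(-536 - 173\right) g{\left(L \right)} = \left(-536 - 173\right) \left(- 4 \left(-4 - 2 + 2 \left(-2\right)^{2}\right)^{2}\right) = \left(-536 - 173\right) \left(- 4 \left(-4 - 2 + 2 \cdot 4\right)^{2}\right) = - 709 \left(- 4 \left(-4 - 2 + 8\right)^{2}\right) = - 709 \left(- 4 \cdot 2^{2}\right) = - 709 \left(\left(-4\right) 4\right) = \left(-709\right) \left(-16\right) = 11344$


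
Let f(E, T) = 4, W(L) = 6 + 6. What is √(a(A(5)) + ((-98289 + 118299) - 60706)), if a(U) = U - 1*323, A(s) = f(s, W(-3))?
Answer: I*√41015 ≈ 202.52*I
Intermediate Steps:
W(L) = 12
A(s) = 4
a(U) = -323 + U (a(U) = U - 323 = -323 + U)
√(a(A(5)) + ((-98289 + 118299) - 60706)) = √((-323 + 4) + ((-98289 + 118299) - 60706)) = √(-319 + (20010 - 60706)) = √(-319 - 40696) = √(-41015) = I*√41015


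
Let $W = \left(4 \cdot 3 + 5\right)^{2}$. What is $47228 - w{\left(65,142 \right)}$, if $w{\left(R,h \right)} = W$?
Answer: $46939$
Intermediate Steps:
$W = 289$ ($W = \left(12 + 5\right)^{2} = 17^{2} = 289$)
$w{\left(R,h \right)} = 289$
$47228 - w{\left(65,142 \right)} = 47228 - 289 = 46939$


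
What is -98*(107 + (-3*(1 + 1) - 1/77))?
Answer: -108864/11 ≈ -9896.7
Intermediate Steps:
-98*(107 + (-3*(1 + 1) - 1/77)) = -98*(107 + (-3*2 - 1*1/77)) = -98*(107 + (-6 - 1/77)) = -98*(107 - 463/77) = -98*7776/77 = -108864/11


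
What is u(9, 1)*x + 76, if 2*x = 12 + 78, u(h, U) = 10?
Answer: 526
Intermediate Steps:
x = 45 (x = (12 + 78)/2 = (½)*90 = 45)
u(9, 1)*x + 76 = 10*45 + 76 = 450 + 76 = 526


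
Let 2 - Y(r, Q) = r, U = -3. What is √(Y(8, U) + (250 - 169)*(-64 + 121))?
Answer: √4611 ≈ 67.904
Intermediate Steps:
Y(r, Q) = 2 - r
√(Y(8, U) + (250 - 169)*(-64 + 121)) = √((2 - 1*8) + (250 - 169)*(-64 + 121)) = √((2 - 8) + 81*57) = √(-6 + 4617) = √4611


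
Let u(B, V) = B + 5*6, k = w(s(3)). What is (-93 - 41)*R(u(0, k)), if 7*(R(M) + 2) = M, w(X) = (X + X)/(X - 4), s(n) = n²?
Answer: -2144/7 ≈ -306.29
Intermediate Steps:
w(X) = 2*X/(-4 + X) (w(X) = (2*X)/(-4 + X) = 2*X/(-4 + X))
k = 18/5 (k = 2*3²/(-4 + 3²) = 2*9/(-4 + 9) = 2*9/5 = 2*9*(⅕) = 18/5 ≈ 3.6000)
u(B, V) = 30 + B (u(B, V) = B + 30 = 30 + B)
R(M) = -2 + M/7
(-93 - 41)*R(u(0, k)) = (-93 - 41)*(-2 + (30 + 0)/7) = -134*(-2 + (⅐)*30) = -134*(-2 + 30/7) = -134*16/7 = -2144/7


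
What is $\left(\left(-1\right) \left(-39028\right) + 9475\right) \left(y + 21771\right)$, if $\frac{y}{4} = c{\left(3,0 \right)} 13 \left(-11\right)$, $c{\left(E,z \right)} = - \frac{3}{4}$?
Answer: $1076766600$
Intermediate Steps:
$c{\left(E,z \right)} = - \frac{3}{4}$ ($c{\left(E,z \right)} = \left(-3\right) \frac{1}{4} = - \frac{3}{4}$)
$y = 429$ ($y = 4 \left(- \frac{3}{4}\right) 13 \left(-11\right) = 4 \left(\left(- \frac{39}{4}\right) \left(-11\right)\right) = 4 \cdot \frac{429}{4} = 429$)
$\left(\left(-1\right) \left(-39028\right) + 9475\right) \left(y + 21771\right) = \left(\left(-1\right) \left(-39028\right) + 9475\right) \left(429 + 21771\right) = \left(39028 + 9475\right) 22200 = 48503 \cdot 22200 = 1076766600$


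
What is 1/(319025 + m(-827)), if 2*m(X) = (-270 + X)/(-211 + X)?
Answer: 2076/662296997 ≈ 3.1345e-6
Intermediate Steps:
m(X) = (-270 + X)/(2*(-211 + X)) (m(X) = ((-270 + X)/(-211 + X))/2 = (-270 + X)/(2*(-211 + X)))
1/(319025 + m(-827)) = 1/(319025 + (-270 - 827)/(2*(-211 - 827))) = 1/(319025 + (½)*(-1097)/(-1038)) = 1/(319025 + (½)*(-1/1038)*(-1097)) = 1/(319025 + 1097/2076) = 1/(662296997/2076) = 2076/662296997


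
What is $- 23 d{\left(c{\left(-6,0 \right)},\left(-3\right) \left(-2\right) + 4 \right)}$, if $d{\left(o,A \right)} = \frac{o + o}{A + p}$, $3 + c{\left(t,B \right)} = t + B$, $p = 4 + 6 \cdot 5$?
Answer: $\frac{207}{22} \approx 9.4091$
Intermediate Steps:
$p = 34$ ($p = 4 + 30 = 34$)
$c{\left(t,B \right)} = -3 + B + t$ ($c{\left(t,B \right)} = -3 + \left(t + B\right) = -3 + \left(B + t\right) = -3 + B + t$)
$d{\left(o,A \right)} = \frac{2 o}{34 + A}$ ($d{\left(o,A \right)} = \frac{o + o}{A + 34} = \frac{2 o}{34 + A}$)
$- 23 d{\left(c{\left(-6,0 \right)},\left(-3\right) \left(-2\right) + 4 \right)} = - 23 \frac{2 \left(-3 + 0 - 6\right)}{34 + \left(\left(-3\right) \left(-2\right) + 4\right)} = - 23 \cdot 2 \left(-9\right) \frac{1}{34 + \left(6 + 4\right)} = - 23 \cdot 2 \left(-9\right) \frac{1}{34 + 10} = - 23 \cdot 2 \left(-9\right) \frac{1}{44} = \left(-23\right) \left(- \frac{9}{22}\right) = \frac{207}{22}$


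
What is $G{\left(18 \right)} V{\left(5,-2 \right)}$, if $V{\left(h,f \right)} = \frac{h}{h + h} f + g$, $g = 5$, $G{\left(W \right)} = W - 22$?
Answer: $-16$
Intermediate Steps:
$G{\left(W \right)} = -22 + W$
$V{\left(h,f \right)} = 5 + \frac{f}{2}$ ($V{\left(h,f \right)} = \frac{h}{h + h} f + 5 = \frac{h}{2 h} f + 5 = \frac{1}{2 h} h f + 5 = \frac{f}{2} + 5 = 5 + \frac{f}{2}$)
$G{\left(18 \right)} V{\left(5,-2 \right)} = \left(-22 + 18\right) \left(5 + \frac{1}{2} \left(-2\right)\right) = - 4 \left(5 - 1\right) = \left(-4\right) 4 = -16$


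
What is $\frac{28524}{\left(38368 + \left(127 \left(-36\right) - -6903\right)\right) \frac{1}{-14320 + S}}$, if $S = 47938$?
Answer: $\frac{958919832}{40699} \approx 23561.0$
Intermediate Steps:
$\frac{28524}{\left(38368 + \left(127 \left(-36\right) - -6903\right)\right) \frac{1}{-14320 + S}} = \frac{28524}{\left(38368 + \left(127 \left(-36\right) - -6903\right)\right) \frac{1}{-14320 + 47938}} = \frac{28524}{\left(38368 + \left(-4572 + 6903\right)\right) \frac{1}{33618}} = \frac{28524}{\left(38368 + 2331\right) \frac{1}{33618}} = \frac{28524}{40699 \cdot \frac{1}{33618}} = \frac{28524}{\frac{40699}{33618}} = 28524 \cdot \frac{33618}{40699} = \frac{958919832}{40699}$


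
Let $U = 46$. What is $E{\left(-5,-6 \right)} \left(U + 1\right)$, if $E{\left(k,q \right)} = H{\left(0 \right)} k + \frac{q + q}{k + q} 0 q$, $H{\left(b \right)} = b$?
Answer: $0$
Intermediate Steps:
$E{\left(k,q \right)} = 0$ ($E{\left(k,q \right)} = 0 k + \frac{q + q}{k + q} 0 q = 0 + \frac{2 q}{k + q} 0 q = 0 + 0 q = 0 + 0 = 0$)
$E{\left(-5,-6 \right)} \left(U + 1\right) = 0 \left(46 + 1\right) = 0 \cdot 47 = 0$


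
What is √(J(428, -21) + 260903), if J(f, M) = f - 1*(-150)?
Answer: 11*√2161 ≈ 511.35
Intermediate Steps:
J(f, M) = 150 + f (J(f, M) = f + 150 = 150 + f)
√(J(428, -21) + 260903) = √((150 + 428) + 260903) = √(578 + 260903) = √261481 = 11*√2161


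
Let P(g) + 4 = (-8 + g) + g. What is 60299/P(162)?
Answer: 60299/312 ≈ 193.27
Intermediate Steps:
P(g) = -12 + 2*g (P(g) = -4 + ((-8 + g) + g) = -4 + (-8 + 2*g) = -12 + 2*g)
60299/P(162) = 60299/(-12 + 2*162) = 60299/(-12 + 324) = 60299/312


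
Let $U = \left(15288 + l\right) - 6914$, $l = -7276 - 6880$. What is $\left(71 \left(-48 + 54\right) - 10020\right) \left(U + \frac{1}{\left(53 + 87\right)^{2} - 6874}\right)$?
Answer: $\frac{39219062623}{707} \approx 5.5473 \cdot 10^{7}$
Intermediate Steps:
$l = -14156$
$U = -5782$ ($U = \left(15288 - 14156\right) - 6914 = 1132 - 6914 = -5782$)
$\left(71 \left(-48 + 54\right) - 10020\right) \left(U + \frac{1}{\left(53 + 87\right)^{2} - 6874}\right) = \left(71 \left(-48 + 54\right) - 10020\right) \left(-5782 + \frac{1}{\left(53 + 87\right)^{2} - 6874}\right) = \left(71 \cdot 6 - 10020\right) \left(-5782 + \frac{1}{140^{2} - 6874}\right) = \left(426 - 10020\right) \left(-5782 + \frac{1}{19600 - 6874}\right) = - 9594 \left(-5782 + \frac{1}{12726}\right) = \left(-9594\right) \left(- \frac{73581731}{12726}\right) = \frac{39219062623}{707}$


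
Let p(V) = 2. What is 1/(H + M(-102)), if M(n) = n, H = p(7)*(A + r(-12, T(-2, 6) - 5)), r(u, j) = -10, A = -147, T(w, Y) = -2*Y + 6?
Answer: -1/416 ≈ -0.0024038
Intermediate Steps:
T(w, Y) = 6 - 2*Y
H = -314 (H = 2*(-147 - 10) = 2*(-157) = -314)
1/(H + M(-102)) = 1/(-314 - 102) = 1/(-416) = -1/416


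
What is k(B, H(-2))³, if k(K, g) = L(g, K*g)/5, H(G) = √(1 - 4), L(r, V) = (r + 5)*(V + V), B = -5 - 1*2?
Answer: -1778112/125 + 131712*I*√3/25 ≈ -14225.0 + 9125.3*I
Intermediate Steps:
B = -7 (B = -5 - 2 = -7)
L(r, V) = 2*V*(5 + r) (L(r, V) = (5 + r)*(2*V) = 2*V*(5 + r))
H(G) = I*√3 (H(G) = √(-3) = I*√3)
k(K, g) = 2*K*g*(5 + g)/5 (k(K, g) = (2*(K*g)*(5 + g))/5 = (2*K*g*(5 + g))*(⅕) = 2*K*g*(5 + g)/5)
k(B, H(-2))³ = ((⅖)*(-7)*(I*√3)*(5 + I*√3))³ = (-14*I*√3*(5 + I*√3)/5)³ = 8232*I*√3*(5 + I*√3)³/125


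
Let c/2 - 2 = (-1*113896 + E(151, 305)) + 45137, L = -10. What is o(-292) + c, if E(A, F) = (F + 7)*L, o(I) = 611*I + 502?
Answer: -321664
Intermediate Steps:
o(I) = 502 + 611*I
E(A, F) = -70 - 10*F (E(A, F) = (F + 7)*(-10) = (7 + F)*(-10) = -70 - 10*F)
c = -143754 (c = 4 + 2*((-1*113896 + (-70 - 10*305)) + 45137) = 4 + 2*((-113896 + (-70 - 3050)) + 45137) = 4 + 2*((-113896 - 3120) + 45137) = 4 + 2*(-117016 + 45137) = 4 + 2*(-71879) = 4 - 143758 = -143754)
o(-292) + c = (502 + 611*(-292)) - 143754 = (502 - 178412) - 143754 = -177910 - 143754 = -321664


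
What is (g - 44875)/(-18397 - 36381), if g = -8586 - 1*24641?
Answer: 39051/27389 ≈ 1.4258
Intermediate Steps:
g = -33227 (g = -8586 - 24641 = -33227)
(g - 44875)/(-18397 - 36381) = (-33227 - 44875)/(-18397 - 36381) = -78102/(-54778) = -78102*(-1/54778) = 39051/27389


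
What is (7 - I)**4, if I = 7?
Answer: 0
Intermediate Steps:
(7 - I)**4 = (7 - 1*7)**4 = (7 - 7)**4 = 0**4 = 0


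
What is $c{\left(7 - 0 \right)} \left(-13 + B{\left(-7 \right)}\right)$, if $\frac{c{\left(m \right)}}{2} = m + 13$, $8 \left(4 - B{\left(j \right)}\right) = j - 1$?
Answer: $-320$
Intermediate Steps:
$B{\left(j \right)} = \frac{33}{8} - \frac{j}{8}$ ($B{\left(j \right)} = 4 - \frac{j - 1}{8} = 4 - \frac{-1 + j}{8} = 4 - \left(- \frac{1}{8} + \frac{j}{8}\right) = \frac{33}{8} - \frac{j}{8}$)
$c{\left(m \right)} = 26 + 2 m$ ($c{\left(m \right)} = 2 \left(m + 13\right) = 2 \left(13 + m\right) = 26 + 2 m$)
$c{\left(7 - 0 \right)} \left(-13 + B{\left(-7 \right)}\right) = \left(26 + 2 \left(7 - 0\right)\right) \left(-13 + \left(\frac{33}{8} - - \frac{7}{8}\right)\right) = \left(26 + 2 \left(7 + 0\right)\right) \left(-13 + \left(\frac{33}{8} + \frac{7}{8}\right)\right) = \left(26 + 2 \cdot 7\right) \left(-13 + 5\right) = \left(26 + 14\right) \left(-8\right) = 40 \left(-8\right) = -320$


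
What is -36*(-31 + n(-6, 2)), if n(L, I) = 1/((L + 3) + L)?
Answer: 1120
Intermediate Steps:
n(L, I) = 1/(3 + 2*L) (n(L, I) = 1/((3 + L) + L) = 1/(3 + 2*L))
-36*(-31 + n(-6, 2)) = -36*(-31 + 1/(3 + 2*(-6))) = -36*(-31 + 1/(3 - 12)) = -36*(-31 + 1/(-9)) = -36*(-31 - 1/9) = -36*(-280/9) = 1120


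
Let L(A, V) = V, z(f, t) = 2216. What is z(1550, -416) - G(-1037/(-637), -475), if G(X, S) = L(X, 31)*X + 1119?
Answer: 666642/637 ≈ 1046.5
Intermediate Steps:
G(X, S) = 1119 + 31*X (G(X, S) = 31*X + 1119 = 1119 + 31*X)
z(1550, -416) - G(-1037/(-637), -475) = 2216 - (1119 + 31*(-1037/(-637))) = 2216 - (1119 + 31*(-1037*(-1/637))) = 2216 - (1119 + 31*(1037/637)) = 2216 - (1119 + 32147/637) = 2216 - 1*744950/637 = 2216 - 744950/637 = 666642/637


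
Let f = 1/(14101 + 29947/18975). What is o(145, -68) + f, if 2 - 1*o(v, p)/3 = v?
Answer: -114798846063/267596422 ≈ -429.00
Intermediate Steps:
o(v, p) = 6 - 3*v
f = 18975/267596422 (f = 1/(14101 + 29947*(1/18975)) = 1/(14101 + 29947/18975) = 1/(267596422/18975) = 18975/267596422 ≈ 7.0909e-5)
o(145, -68) + f = (6 - 3*145) + 18975/267596422 = (6 - 435) + 18975/267596422 = -429 + 18975/267596422 = -114798846063/267596422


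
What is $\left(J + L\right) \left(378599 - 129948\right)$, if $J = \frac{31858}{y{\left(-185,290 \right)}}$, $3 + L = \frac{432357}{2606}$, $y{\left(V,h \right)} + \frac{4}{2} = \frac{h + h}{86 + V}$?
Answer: $- \frac{980789138171505}{1013734} \approx -9.675 \cdot 10^{8}$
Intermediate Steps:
$y{\left(V,h \right)} = -2 + \frac{2 h}{86 + V}$ ($y{\left(V,h \right)} = -2 + \frac{h + h}{86 + V} = -2 + \frac{2 h}{86 + V}$)
$L = \frac{424539}{2606}$ ($L = -3 + \frac{432357}{2606} = \frac{424539}{2606} \approx 162.91$)
$J = - \frac{1576971}{389}$ ($J = \frac{31858}{2 \frac{1}{86 - 185} \left(-86 + 290 - -185\right)} = \frac{31858}{2 \frac{1}{-99} \left(-86 + 290 + 185\right)} = \frac{31858}{2 \left(- \frac{1}{99}\right) 389} = \frac{31858}{- \frac{778}{99}} = 31858 \left(- \frac{99}{778}\right) = - \frac{1576971}{389} \approx -4053.9$)
$\left(J + L\right) \left(378599 - 129948\right) = \left(- \frac{1576971}{389} + \frac{424539}{2606}\right) \left(378599 - 129948\right) = \left(- \frac{3944440755}{1013734}\right) 248651 = - \frac{980789138171505}{1013734}$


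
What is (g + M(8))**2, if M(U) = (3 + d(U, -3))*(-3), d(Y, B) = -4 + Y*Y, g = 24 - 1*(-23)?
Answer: 20164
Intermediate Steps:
g = 47 (g = 24 + 23 = 47)
d(Y, B) = -4 + Y**2
M(U) = 3 - 3*U**2 (M(U) = (3 + (-4 + U**2))*(-3) = (-1 + U**2)*(-3) = 3 - 3*U**2)
(g + M(8))**2 = (47 + (3 - 3*8**2))**2 = (47 + (3 - 3*64))**2 = (47 + (3 - 192))**2 = (47 - 189)**2 = (-142)**2 = 20164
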